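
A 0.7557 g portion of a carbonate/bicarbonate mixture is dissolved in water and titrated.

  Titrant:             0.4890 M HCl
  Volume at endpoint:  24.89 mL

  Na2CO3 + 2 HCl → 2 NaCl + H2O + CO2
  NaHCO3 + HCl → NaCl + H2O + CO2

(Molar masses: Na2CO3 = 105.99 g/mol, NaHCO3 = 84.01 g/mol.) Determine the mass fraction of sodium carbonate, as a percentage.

n(HCl) = 0.02489 × 0.4890 = 0.01217 mol
Let x = n(Na2CO3), y = n(NaHCO3).
Titrant: 2x + 1y = 0.01217;  mass: 105.99x + 84.01y = 0.7557
Solving, x = 4.301 × 10^-3 mol, y = 3.569 × 10^-3 mol
mass of Na2CO3 = 4.301 × 10^-3 × 105.99 = 0.4559 g
% Na2CO3 = 0.4559 / 0.7557 × 100 = 60.33 %

60.33 %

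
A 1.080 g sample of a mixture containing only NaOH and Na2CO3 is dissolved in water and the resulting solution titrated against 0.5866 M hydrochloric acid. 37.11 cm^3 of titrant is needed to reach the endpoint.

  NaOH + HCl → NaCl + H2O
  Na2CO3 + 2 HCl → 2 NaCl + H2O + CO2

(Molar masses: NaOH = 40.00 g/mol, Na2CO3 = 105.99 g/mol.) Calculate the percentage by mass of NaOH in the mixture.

20.99 %

n(HCl) = 0.03711 × 0.5866 = 0.02177 mol
Let x = n(NaOH), y = n(Na2CO3).
Titrant: 1x + 2y = 0.02177;  mass: 40.00x + 105.99y = 1.080
Solving, x = 5.666 × 10^-3 mol, y = 8.051 × 10^-3 mol
mass of NaOH = 5.666 × 10^-3 × 40.00 = 0.2267 g
% NaOH = 0.2267 / 1.080 × 100 = 20.99 %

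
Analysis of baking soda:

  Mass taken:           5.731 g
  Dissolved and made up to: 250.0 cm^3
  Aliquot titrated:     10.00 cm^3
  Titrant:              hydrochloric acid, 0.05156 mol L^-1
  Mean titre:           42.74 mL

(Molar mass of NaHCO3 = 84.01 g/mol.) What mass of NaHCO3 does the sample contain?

NaHCO3 + HCl → NaCl + H2O + CO2
n(HCl) per titration = 0.04274 × 0.05156 = 2.204 × 10^-3 mol
n(NaHCO3) in each aliquot = 2.204 × 10^-3 mol (1:1 ratio)
n(NaHCO3) in the whole flask = 2.204 × 10^-3 × 250.0/10.00 = 0.05509 mol
mass of NaHCO3 = 0.05509 × 84.01 = 4.628 g

4.628 g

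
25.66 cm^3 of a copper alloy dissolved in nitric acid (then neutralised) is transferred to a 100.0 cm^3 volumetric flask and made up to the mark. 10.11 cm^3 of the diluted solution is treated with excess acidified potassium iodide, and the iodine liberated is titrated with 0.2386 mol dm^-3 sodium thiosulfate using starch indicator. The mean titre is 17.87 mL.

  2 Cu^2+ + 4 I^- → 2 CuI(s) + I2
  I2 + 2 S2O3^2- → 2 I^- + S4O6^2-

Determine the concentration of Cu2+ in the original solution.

1.644 mol/L

n(S2O3^2-) = 0.01787 × 0.2386 = 4.264 × 10^-3 mol
n(I2) = n(S2O3^2-)/2 = 2.132 × 10^-3 mol
From the 2:1 ratio, n(Cu2+) in the aliquot = 2/1 × 2.132 × 10^-3 = 4.264 × 10^-3 mol
[Cu2+]_dilute = 4.264 × 10^-3 / 0.01011 = 0.4217 mol/L
[Cu2+]_original = 0.4217 × 100.0/25.66 = 1.644 mol/L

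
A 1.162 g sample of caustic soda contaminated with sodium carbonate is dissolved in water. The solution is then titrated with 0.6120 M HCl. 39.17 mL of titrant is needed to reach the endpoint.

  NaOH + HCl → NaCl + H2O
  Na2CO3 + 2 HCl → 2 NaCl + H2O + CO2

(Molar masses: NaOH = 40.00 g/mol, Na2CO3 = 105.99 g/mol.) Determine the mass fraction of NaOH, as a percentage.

28.71 %

n(HCl) = 0.03917 × 0.6120 = 0.02397 mol
Let x = n(NaOH), y = n(Na2CO3).
Titrant: 1x + 2y = 0.02397;  mass: 40.00x + 105.99y = 1.162
Solving, x = 8.342 × 10^-3 mol, y = 7.815 × 10^-3 mol
mass of NaOH = 8.342 × 10^-3 × 40.00 = 0.3337 g
% NaOH = 0.3337 / 1.162 × 100 = 28.71 %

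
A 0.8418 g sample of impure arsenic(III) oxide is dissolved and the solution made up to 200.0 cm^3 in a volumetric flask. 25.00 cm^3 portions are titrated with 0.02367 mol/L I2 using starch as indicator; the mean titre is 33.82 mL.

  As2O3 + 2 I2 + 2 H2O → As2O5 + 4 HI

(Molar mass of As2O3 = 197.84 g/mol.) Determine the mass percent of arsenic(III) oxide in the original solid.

75.26 %

n(I2) per titration = 0.03382 × 0.02367 = 8.005 × 10^-4 mol
From the 1:2 ratio, n(As2O3) in each aliquot = 1/2 × 8.005 × 10^-4 = 4.003 × 10^-4 mol
n(As2O3) in the whole flask = 4.003 × 10^-4 × 200.0/25.00 = 3.202 × 10^-3 mol
mass of As2O3 = 3.202 × 10^-3 × 197.84 = 0.6335 g
% As2O3 = 0.6335 / 0.8418 × 100 = 75.26 %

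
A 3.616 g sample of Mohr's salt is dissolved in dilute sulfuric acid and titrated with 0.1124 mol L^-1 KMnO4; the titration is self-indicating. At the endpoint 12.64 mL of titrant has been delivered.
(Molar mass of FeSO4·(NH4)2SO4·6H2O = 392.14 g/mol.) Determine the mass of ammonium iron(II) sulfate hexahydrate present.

MnO4^- + 5 Fe^2+ + 8 H^+ → Mn^2+ + 5 Fe^3+ + 4 H2O
n(KMnO4) = 0.01264 L × 0.1124 mol/L = 1.421 × 10^-3 mol
From the 5:1 ratio, n(FeSO4·(NH4)2SO4·6H2O) = 5/1 × 1.421 × 10^-3 = 7.104 × 10^-3 mol
mass of FeSO4·(NH4)2SO4·6H2O = 7.104 × 10^-3 × 392.14 g/mol = 2.786 g

2.786 g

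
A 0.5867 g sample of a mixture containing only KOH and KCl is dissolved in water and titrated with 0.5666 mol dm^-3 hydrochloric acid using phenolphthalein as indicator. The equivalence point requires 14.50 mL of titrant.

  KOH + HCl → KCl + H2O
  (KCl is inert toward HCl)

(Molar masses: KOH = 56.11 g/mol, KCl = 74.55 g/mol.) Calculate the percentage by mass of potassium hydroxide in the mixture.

n(HCl) = 0.01450 × 0.5666 = 8.216 × 10^-3 mol
Let x = n(KOH), y = n(KCl).
Titrant: 1x = 8.216 × 10^-3;  mass: 56.11x + 74.55y = 0.5867
Solving, x = 8.216 × 10^-3 mol, y = 1.686 × 10^-3 mol
mass of KOH = 8.216 × 10^-3 × 56.11 = 0.4610 g
% KOH = 0.4610 / 0.5867 × 100 = 78.57 %

78.57 %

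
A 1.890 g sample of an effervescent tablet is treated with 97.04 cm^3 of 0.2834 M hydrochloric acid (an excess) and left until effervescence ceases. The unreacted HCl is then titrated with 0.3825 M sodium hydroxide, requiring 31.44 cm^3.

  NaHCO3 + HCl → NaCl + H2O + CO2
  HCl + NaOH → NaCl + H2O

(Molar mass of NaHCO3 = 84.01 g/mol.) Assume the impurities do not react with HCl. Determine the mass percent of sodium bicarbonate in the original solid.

n(HCl) added = 0.09704 × 0.2834 = 0.02750 mol
n(NaOH) used in back-titration = 0.03144 × 0.3825 = 0.01203 mol
n(HCl) left over = 0.01203 mol (1:1 ratio)
n(HCl) consumed by analyte = 0.02750 − 0.01203 = 0.01548 mol
n(NaHCO3) = 0.01548 mol (1:1 ratio)
mass of NaHCO3 = 0.01548 × 84.01 = 1.300 g
% NaHCO3 = 1.300 / 1.890 × 100 = 68.79 %

68.79 %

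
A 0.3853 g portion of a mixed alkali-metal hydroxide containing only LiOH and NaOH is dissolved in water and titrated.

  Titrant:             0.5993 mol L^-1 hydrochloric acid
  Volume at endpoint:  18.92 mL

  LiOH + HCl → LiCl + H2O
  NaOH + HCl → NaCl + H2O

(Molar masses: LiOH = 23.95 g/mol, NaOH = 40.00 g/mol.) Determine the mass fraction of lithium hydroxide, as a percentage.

n(HCl) = 0.01892 × 0.5993 = 0.01134 mol
Let x = n(LiOH), y = n(NaOH).
Titrant: 1x + 1y = 0.01134;  mass: 23.95x + 40.00y = 0.3853
Solving, x = 4.252 × 10^-3 mol, y = 7.086 × 10^-3 mol
mass of LiOH = 4.252 × 10^-3 × 23.95 = 0.1018 g
% LiOH = 0.1018 / 0.3853 × 100 = 26.43 %

26.43 %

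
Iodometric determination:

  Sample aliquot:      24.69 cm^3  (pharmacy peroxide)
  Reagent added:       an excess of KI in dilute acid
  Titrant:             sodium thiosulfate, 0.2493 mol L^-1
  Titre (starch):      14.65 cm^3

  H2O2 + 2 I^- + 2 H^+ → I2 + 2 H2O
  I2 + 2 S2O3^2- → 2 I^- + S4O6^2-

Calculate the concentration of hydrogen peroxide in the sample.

n(S2O3^2-) = 0.01465 × 0.2493 = 3.652 × 10^-3 mol
n(I2) = n(S2O3^2-)/2 = 1.826 × 10^-3 mol
n(H2O2) in the aliquot = 1.826 × 10^-3 mol (1:1 ratio)
[H2O2] = 1.826 × 10^-3 / 0.02469 = 0.07396 mol/L

0.07396 mol/L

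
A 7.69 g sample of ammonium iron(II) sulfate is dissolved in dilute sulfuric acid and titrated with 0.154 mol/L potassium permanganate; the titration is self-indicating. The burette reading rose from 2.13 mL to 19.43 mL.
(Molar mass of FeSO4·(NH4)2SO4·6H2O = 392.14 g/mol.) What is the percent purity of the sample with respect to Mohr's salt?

67.9 %

MnO4^- + 5 Fe^2+ + 8 H^+ → Mn^2+ + 5 Fe^3+ + 4 H2O
n(KMnO4) = 0.0173 L × 0.154 mol/L = 2.66 × 10^-3 mol
From the 5:1 ratio, n(FeSO4·(NH4)2SO4·6H2O) = 5/1 × 2.66 × 10^-3 = 0.0133 mol
mass of FeSO4·(NH4)2SO4·6H2O = 0.0133 × 392.14 g/mol = 5.22 g
% FeSO4·(NH4)2SO4·6H2O = 5.22 / 7.69 × 100 = 67.9 %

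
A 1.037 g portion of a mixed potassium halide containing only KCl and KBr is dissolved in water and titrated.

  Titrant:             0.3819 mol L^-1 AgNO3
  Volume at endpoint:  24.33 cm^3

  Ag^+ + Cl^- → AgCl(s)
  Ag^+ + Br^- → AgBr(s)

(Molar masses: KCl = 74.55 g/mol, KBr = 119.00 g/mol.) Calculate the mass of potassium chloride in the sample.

0.1152 g

n(AgNO3) = 0.02433 × 0.3819 = 9.292 × 10^-3 mol
Let x = n(KCl), y = n(KBr).
Titrant: 1x + 1y = 9.292 × 10^-3;  mass: 74.55x + 119.00y = 1.037
Solving, x = 1.546 × 10^-3 mol, y = 7.746 × 10^-3 mol
mass of KCl = 1.546 × 10^-3 × 74.55 = 0.1152 g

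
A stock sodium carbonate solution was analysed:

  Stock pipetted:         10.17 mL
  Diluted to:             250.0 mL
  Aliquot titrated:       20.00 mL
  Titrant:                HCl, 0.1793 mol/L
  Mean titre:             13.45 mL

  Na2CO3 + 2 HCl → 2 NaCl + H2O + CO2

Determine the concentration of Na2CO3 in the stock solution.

1.482 mol/L

n(HCl) = 0.01345 × 0.1793 = 2.412 × 10^-3 mol
From the 1:2 ratio, n(Na2CO3) in the aliquot = 1/2 × 2.412 × 10^-3 = 1.206 × 10^-3 mol
[Na2CO3]_dilute = 1.206 × 10^-3 / 0.02000 = 0.06029 mol/L
Dilution factor = 250.0 / 10.17 = 24.58
[Na2CO3]_stock = 0.06029 × 24.58 = 1.482 mol/L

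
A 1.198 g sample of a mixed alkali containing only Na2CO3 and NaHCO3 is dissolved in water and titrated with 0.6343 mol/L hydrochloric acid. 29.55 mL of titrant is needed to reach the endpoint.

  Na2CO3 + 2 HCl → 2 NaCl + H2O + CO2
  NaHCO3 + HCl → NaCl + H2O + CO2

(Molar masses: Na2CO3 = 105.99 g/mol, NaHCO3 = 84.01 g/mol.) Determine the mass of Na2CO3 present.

n(HCl) = 0.02955 × 0.6343 = 0.01874 mol
Let x = n(Na2CO3), y = n(NaHCO3).
Titrant: 2x + 1y = 0.01874;  mass: 105.99x + 84.01y = 1.198
Solving, x = 6.072 × 10^-3 mol, y = 6.600 × 10^-3 mol
mass of Na2CO3 = 6.072 × 10^-3 × 105.99 = 0.6436 g

0.6436 g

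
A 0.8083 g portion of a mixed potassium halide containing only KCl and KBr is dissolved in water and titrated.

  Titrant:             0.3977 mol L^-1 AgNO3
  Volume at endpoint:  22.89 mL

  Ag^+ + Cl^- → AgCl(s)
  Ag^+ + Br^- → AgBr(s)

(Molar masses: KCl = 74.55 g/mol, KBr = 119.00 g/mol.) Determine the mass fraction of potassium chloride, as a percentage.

n(AgNO3) = 0.02289 × 0.3977 = 9.103 × 10^-3 mol
Let x = n(KCl), y = n(KBr).
Titrant: 1x + 1y = 9.103 × 10^-3;  mass: 74.55x + 119.00y = 0.8083
Solving, x = 6.187 × 10^-3 mol, y = 2.917 × 10^-3 mol
mass of KCl = 6.187 × 10^-3 × 74.55 = 0.4612 g
% KCl = 0.4612 / 0.8083 × 100 = 57.06 %

57.06 %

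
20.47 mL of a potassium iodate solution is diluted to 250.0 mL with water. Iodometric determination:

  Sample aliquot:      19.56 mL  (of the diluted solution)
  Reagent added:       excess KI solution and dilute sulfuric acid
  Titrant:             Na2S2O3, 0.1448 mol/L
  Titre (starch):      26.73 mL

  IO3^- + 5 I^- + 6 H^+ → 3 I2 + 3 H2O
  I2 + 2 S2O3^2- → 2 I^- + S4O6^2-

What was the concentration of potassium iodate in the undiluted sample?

n(S2O3^2-) = 0.02673 × 0.1448 = 3.871 × 10^-3 mol
n(I2) = n(S2O3^2-)/2 = 1.935 × 10^-3 mol
From the 1:3 ratio, n(IO3^-) in the aliquot = 1/3 × 1.935 × 10^-3 = 6.451 × 10^-4 mol
[IO3^-]_dilute = 6.451 × 10^-4 / 0.01956 = 0.03298 mol/L
[IO3^-]_original = 0.03298 × 250.0/20.47 = 0.4028 mol/L

0.4028 mol/L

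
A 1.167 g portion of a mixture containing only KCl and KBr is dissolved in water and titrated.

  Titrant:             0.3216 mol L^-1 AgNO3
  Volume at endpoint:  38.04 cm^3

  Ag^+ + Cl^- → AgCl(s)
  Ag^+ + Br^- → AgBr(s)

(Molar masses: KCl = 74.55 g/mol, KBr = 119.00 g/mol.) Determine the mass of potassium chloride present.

0.4844 g

n(AgNO3) = 0.03804 × 0.3216 = 0.01223 mol
Let x = n(KCl), y = n(KBr).
Titrant: 1x + 1y = 0.01223;  mass: 74.55x + 119.00y = 1.167
Solving, x = 6.497 × 10^-3 mol, y = 5.736 × 10^-3 mol
mass of KCl = 6.497 × 10^-3 × 74.55 = 0.4844 g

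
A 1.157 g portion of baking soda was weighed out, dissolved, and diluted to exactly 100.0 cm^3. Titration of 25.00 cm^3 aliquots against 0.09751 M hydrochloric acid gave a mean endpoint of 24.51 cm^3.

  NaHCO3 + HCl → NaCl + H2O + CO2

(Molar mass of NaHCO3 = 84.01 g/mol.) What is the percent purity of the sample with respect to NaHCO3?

69.41 %

n(HCl) per titration = 0.02451 × 0.09751 = 2.390 × 10^-3 mol
n(NaHCO3) in each aliquot = 2.390 × 10^-3 mol (1:1 ratio)
n(NaHCO3) in the whole flask = 2.390 × 10^-3 × 100.0/25.00 = 9.560 × 10^-3 mol
mass of NaHCO3 = 9.560 × 10^-3 × 84.01 = 0.8031 g
% NaHCO3 = 0.8031 / 1.157 × 100 = 69.41 %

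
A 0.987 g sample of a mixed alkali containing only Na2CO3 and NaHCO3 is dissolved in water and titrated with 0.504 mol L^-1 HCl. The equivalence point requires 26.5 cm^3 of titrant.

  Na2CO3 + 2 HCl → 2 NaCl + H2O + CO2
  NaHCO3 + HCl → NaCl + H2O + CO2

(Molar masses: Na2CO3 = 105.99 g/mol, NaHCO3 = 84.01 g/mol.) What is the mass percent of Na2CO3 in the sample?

n(HCl) = 0.0265 × 0.504 = 0.0134 mol
Let x = n(Na2CO3), y = n(NaHCO3).
Titrant: 2x + 1y = 0.0134;  mass: 105.99x + 84.01y = 0.987
Solving, x = 2.18 × 10^-3 mol, y = 9.00 × 10^-3 mol
mass of Na2CO3 = 2.18 × 10^-3 × 105.99 = 0.231 g
% Na2CO3 = 0.231 / 0.987 × 100 = 23.4 %

23.4 %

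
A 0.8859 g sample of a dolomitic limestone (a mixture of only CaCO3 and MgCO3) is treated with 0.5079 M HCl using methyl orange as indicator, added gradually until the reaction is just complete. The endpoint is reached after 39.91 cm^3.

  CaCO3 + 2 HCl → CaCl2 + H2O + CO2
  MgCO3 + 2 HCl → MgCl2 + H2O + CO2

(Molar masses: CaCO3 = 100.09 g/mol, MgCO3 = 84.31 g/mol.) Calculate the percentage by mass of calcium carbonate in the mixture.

n(HCl) = 0.03991 × 0.5079 = 0.02027 mol
Let x = n(CaCO3), y = n(MgCO3).
Titrant: 2x + 2y = 0.02027;  mass: 100.09x + 84.31y = 0.8859
Solving, x = 1.990 × 10^-3 mol, y = 8.145 × 10^-3 mol
mass of CaCO3 = 1.990 × 10^-3 × 100.09 = 0.1992 g
% CaCO3 = 0.1992 / 0.8859 × 100 = 22.49 %

22.49 %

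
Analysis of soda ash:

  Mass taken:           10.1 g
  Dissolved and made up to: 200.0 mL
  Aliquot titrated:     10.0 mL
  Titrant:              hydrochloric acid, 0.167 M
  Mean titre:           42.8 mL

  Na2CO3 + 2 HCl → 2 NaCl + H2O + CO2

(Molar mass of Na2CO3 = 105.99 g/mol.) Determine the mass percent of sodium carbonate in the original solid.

n(HCl) per titration = 0.0428 × 0.167 = 7.15 × 10^-3 mol
From the 1:2 ratio, n(Na2CO3) in each aliquot = 1/2 × 7.15 × 10^-3 = 3.57 × 10^-3 mol
n(Na2CO3) in the whole flask = 3.57 × 10^-3 × 200.0/10.0 = 0.0715 mol
mass of Na2CO3 = 0.0715 × 105.99 = 7.58 g
% Na2CO3 = 7.58 / 10.1 × 100 = 75.0 %

75.0 %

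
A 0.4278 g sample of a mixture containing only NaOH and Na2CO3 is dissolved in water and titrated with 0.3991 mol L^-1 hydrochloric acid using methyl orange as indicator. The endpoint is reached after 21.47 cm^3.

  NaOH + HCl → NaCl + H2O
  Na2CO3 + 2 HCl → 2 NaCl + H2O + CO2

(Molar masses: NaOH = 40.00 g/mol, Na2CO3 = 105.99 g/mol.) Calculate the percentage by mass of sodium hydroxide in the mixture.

n(HCl) = 0.02147 × 0.3991 = 8.569 × 10^-3 mol
Let x = n(NaOH), y = n(Na2CO3).
Titrant: 1x + 2y = 8.569 × 10^-3;  mass: 40.00x + 105.99y = 0.4278
Solving, x = 2.024 × 10^-3 mol, y = 3.273 × 10^-3 mol
mass of NaOH = 2.024 × 10^-3 × 40.00 = 0.08095 g
% NaOH = 0.08095 / 0.4278 × 100 = 18.92 %

18.92 %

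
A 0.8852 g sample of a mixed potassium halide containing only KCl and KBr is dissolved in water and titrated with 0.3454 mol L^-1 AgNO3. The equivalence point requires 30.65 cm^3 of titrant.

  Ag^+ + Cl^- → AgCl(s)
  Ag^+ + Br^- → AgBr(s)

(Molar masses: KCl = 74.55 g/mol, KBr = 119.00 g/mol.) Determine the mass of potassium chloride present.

n(AgNO3) = 0.03065 × 0.3454 = 0.01059 mol
Let x = n(KCl), y = n(KBr).
Titrant: 1x + 1y = 0.01059;  mass: 74.55x + 119.00y = 0.8852
Solving, x = 8.427 × 10^-3 mol, y = 2.159 × 10^-3 mol
mass of KCl = 8.427 × 10^-3 × 74.55 = 0.6283 g

0.6283 g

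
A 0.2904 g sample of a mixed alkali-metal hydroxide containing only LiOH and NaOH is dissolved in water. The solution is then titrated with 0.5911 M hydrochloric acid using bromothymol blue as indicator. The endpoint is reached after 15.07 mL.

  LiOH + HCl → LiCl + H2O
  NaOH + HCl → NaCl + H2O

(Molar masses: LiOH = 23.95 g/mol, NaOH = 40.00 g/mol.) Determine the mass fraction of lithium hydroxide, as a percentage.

33.87 %

n(HCl) = 0.01507 × 0.5911 = 8.908 × 10^-3 mol
Let x = n(LiOH), y = n(NaOH).
Titrant: 1x + 1y = 8.908 × 10^-3;  mass: 23.95x + 40.00y = 0.2904
Solving, x = 4.107 × 10^-3 mol, y = 4.801 × 10^-3 mol
mass of LiOH = 4.107 × 10^-3 × 23.95 = 0.09836 g
% LiOH = 0.09836 / 0.2904 × 100 = 33.87 %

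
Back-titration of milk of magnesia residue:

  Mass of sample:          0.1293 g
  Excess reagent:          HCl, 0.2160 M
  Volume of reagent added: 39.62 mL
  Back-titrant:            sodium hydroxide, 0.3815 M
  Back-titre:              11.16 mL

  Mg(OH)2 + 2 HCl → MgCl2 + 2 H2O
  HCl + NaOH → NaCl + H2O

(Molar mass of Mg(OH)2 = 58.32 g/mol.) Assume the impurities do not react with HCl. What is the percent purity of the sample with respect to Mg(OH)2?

n(HCl) added = 0.03962 × 0.2160 = 8.558 × 10^-3 mol
n(NaOH) used in back-titration = 0.01116 × 0.3815 = 4.258 × 10^-3 mol
n(HCl) left over = 4.258 × 10^-3 mol (1:1 ratio)
n(HCl) consumed by analyte = 8.558 × 10^-3 − 4.258 × 10^-3 = 4.300 × 10^-3 mol
From the 1:2 ratio, n(Mg(OH)2) = 1/2 × 4.300 × 10^-3 = 2.150 × 10^-3 mol
mass of Mg(OH)2 = 2.150 × 10^-3 × 58.32 = 0.1254 g
% Mg(OH)2 = 0.1254 / 0.1293 × 100 = 96.98 %

96.98 %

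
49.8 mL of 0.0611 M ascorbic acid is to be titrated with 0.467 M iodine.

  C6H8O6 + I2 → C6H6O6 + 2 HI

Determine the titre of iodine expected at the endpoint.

6.52 mL

n(C6H8O6) = 0.0498 L × 0.0611 mol/L = 3.04 × 10^-3 mol
n(I2) = 3.04 × 10^-3 mol (1:1 stoichiometry)
V(I2) = 3.04 × 10^-3 mol / 0.467 mol/L = 0.00652 L = 6.52 mL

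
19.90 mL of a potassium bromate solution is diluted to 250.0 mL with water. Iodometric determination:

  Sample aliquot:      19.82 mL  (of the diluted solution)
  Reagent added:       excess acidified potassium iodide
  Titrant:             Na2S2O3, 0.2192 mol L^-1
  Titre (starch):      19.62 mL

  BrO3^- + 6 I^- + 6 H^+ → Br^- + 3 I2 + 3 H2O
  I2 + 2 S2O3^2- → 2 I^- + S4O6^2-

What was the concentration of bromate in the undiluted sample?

n(S2O3^2-) = 0.01962 × 0.2192 = 4.301 × 10^-3 mol
n(I2) = n(S2O3^2-)/2 = 2.150 × 10^-3 mol
From the 1:3 ratio, n(BrO3^-) in the aliquot = 1/3 × 2.150 × 10^-3 = 7.168 × 10^-4 mol
[BrO3^-]_dilute = 7.168 × 10^-4 / 0.01982 = 0.03616 mol/L
[BrO3^-]_original = 0.03616 × 250.0/19.90 = 0.4543 mol/L

0.4543 mol/L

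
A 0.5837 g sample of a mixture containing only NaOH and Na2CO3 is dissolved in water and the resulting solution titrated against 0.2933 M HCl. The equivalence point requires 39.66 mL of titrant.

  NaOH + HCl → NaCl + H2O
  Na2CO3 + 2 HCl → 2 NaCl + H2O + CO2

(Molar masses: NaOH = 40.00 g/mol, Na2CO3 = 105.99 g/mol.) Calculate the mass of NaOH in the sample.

0.1008 g

n(HCl) = 0.03966 × 0.2933 = 0.01163 mol
Let x = n(NaOH), y = n(Na2CO3).
Titrant: 1x + 2y = 0.01163;  mass: 40.00x + 105.99y = 0.5837
Solving, x = 2.520 × 10^-3 mol, y = 4.556 × 10^-3 mol
mass of NaOH = 2.520 × 10^-3 × 40.00 = 0.1008 g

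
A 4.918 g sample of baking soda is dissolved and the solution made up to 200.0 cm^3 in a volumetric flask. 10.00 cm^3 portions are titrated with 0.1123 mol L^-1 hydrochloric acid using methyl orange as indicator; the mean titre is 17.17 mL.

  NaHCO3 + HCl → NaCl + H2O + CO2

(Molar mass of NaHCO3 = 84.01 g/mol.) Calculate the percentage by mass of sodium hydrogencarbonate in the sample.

n(HCl) per titration = 0.01717 × 0.1123 = 1.928 × 10^-3 mol
n(NaHCO3) in each aliquot = 1.928 × 10^-3 mol (1:1 ratio)
n(NaHCO3) in the whole flask = 1.928 × 10^-3 × 200.0/10.00 = 0.03856 mol
mass of NaHCO3 = 0.03856 × 84.01 = 3.240 g
% NaHCO3 = 3.240 / 4.918 × 100 = 65.88 %

65.88 %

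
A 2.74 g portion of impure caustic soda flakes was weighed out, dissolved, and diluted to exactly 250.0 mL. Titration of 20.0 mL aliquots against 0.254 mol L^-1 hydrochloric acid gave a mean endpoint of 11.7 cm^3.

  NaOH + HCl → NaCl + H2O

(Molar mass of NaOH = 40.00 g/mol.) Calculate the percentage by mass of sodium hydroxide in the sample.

n(HCl) per titration = 0.0117 × 0.254 = 2.97 × 10^-3 mol
n(NaOH) in each aliquot = 2.97 × 10^-3 mol (1:1 ratio)
n(NaOH) in the whole flask = 2.97 × 10^-3 × 250.0/20.0 = 0.0371 mol
mass of NaOH = 0.0371 × 40.00 = 1.49 g
% NaOH = 1.49 / 2.74 × 100 = 54.2 %

54.2 %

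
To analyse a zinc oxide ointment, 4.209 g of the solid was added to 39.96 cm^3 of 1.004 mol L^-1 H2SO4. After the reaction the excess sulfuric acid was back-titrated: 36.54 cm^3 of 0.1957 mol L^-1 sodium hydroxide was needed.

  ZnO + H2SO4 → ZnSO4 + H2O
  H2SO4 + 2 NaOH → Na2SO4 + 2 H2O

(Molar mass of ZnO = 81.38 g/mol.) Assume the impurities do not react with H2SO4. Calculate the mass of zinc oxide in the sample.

n(H2SO4) added = 0.03996 × 1.004 = 0.04012 mol
n(NaOH) used in back-titration = 0.03654 × 0.1957 = 7.151 × 10^-3 mol
From the 1:2 ratio, n(H2SO4) left over = 1/2 × 7.151 × 10^-3 = 3.575 × 10^-3 mol
n(H2SO4) consumed by analyte = 0.04012 − 3.575 × 10^-3 = 0.03654 mol
n(ZnO) = 0.03654 mol (1:1 ratio)
mass of ZnO = 0.03654 × 81.38 = 2.974 g

2.974 g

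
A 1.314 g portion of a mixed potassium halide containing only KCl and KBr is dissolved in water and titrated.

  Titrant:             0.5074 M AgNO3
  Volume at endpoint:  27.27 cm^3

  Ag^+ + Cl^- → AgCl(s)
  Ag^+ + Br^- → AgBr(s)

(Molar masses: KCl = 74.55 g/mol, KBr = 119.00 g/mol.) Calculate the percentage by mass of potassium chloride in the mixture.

42.45 %

n(AgNO3) = 0.02727 × 0.5074 = 0.01384 mol
Let x = n(KCl), y = n(KBr).
Titrant: 1x + 1y = 0.01384;  mass: 74.55x + 119.00y = 1.314
Solving, x = 7.482 × 10^-3 mol, y = 6.355 × 10^-3 mol
mass of KCl = 7.482 × 10^-3 × 74.55 = 0.5578 g
% KCl = 0.5578 / 1.314 × 100 = 42.45 %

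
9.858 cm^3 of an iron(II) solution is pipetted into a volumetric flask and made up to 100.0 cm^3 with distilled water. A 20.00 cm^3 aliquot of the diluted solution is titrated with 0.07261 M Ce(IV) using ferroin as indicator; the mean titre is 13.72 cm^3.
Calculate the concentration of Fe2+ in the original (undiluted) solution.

0.5053 M

Ce^4+ + Fe^2+ → Ce^3+ + Fe^3+
n(Ce4+) = 0.01372 × 0.07261 = 9.962 × 10^-4 mol
n(Fe2+) in the aliquot = 9.962 × 10^-4 mol (1:1 ratio)
[Fe2+]_dilute = 9.962 × 10^-4 / 0.02000 = 0.04981 mol/L
Dilution factor = 100.0 / 9.858 = 10.14
[Fe2+]_stock = 0.04981 × 10.14 = 0.5053 mol/L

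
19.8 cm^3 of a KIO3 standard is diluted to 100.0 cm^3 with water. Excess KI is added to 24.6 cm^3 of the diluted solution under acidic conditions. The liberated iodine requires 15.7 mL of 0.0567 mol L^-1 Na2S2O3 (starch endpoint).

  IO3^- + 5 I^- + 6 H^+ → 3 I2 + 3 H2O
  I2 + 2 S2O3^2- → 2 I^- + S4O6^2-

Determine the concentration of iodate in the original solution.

0.0305 mol/L

n(S2O3^2-) = 0.0157 × 0.0567 = 8.90 × 10^-4 mol
n(I2) = n(S2O3^2-)/2 = 4.45 × 10^-4 mol
From the 1:3 ratio, n(IO3^-) in the aliquot = 1/3 × 4.45 × 10^-4 = 1.48 × 10^-4 mol
[IO3^-]_dilute = 1.48 × 10^-4 / 0.0246 = 0.00603 mol/L
[IO3^-]_original = 0.00603 × 100.0/19.8 = 0.0305 mol/L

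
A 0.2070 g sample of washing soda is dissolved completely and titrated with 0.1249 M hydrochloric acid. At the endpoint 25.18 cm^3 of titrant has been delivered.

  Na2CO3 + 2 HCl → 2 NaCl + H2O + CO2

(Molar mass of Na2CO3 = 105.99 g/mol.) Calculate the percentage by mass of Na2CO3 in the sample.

80.52 %

n(HCl) = 0.02518 L × 0.1249 mol/L = 3.145 × 10^-3 mol
From the 1:2 ratio, n(Na2CO3) = 1/2 × 3.145 × 10^-3 = 1.572 × 10^-3 mol
mass of Na2CO3 = 1.572 × 10^-3 × 105.99 g/mol = 0.1667 g
% Na2CO3 = 0.1667 / 0.2070 × 100 = 80.52 %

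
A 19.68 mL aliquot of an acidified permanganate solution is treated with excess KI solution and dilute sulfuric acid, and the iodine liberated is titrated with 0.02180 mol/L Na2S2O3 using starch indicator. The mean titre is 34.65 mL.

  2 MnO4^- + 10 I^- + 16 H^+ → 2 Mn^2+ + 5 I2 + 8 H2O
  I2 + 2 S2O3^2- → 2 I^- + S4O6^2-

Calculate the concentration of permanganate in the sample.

n(S2O3^2-) = 0.03465 × 0.02180 = 7.554 × 10^-4 mol
n(I2) = n(S2O3^2-)/2 = 3.777 × 10^-4 mol
From the 2:5 ratio, n(MnO4^-) in the aliquot = 2/5 × 3.777 × 10^-4 = 1.511 × 10^-4 mol
[MnO4^-] = 1.511 × 10^-4 / 0.01968 = 0.007677 mol/L

0.007677 mol/L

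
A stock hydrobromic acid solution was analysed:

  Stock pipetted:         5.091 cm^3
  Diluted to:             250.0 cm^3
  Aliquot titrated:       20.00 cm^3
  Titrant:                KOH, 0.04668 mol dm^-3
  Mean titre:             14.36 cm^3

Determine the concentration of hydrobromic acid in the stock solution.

1.646 mol/L

HBr + KOH → KBr + H2O
n(KOH) = 0.01436 × 0.04668 = 6.703 × 10^-4 mol
n(HBr) in the aliquot = 6.703 × 10^-4 mol (1:1 ratio)
[HBr]_dilute = 6.703 × 10^-4 / 0.02000 = 0.03352 mol/L
Dilution factor = 250.0 / 5.091 = 49.11
[HBr]_stock = 0.03352 × 49.11 = 1.646 mol/L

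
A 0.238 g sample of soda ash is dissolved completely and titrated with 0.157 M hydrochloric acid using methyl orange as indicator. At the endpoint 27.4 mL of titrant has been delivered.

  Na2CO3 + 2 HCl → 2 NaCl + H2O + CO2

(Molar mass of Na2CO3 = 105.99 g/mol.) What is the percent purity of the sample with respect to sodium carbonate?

n(HCl) = 0.0274 L × 0.157 mol/L = 4.30 × 10^-3 mol
From the 1:2 ratio, n(Na2CO3) = 1/2 × 4.30 × 10^-3 = 2.15 × 10^-3 mol
mass of Na2CO3 = 2.15 × 10^-3 × 105.99 g/mol = 0.228 g
% Na2CO3 = 0.228 / 0.238 × 100 = 95.8 %

95.8 %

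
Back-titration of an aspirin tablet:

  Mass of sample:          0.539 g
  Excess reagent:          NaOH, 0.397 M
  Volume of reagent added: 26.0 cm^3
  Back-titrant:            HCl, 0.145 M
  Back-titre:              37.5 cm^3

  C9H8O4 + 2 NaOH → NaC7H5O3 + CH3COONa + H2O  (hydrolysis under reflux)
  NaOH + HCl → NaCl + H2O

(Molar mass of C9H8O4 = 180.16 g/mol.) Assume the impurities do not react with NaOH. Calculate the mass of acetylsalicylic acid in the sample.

0.440 g

n(NaOH) added = 0.0260 × 0.397 = 0.0103 mol
n(HCl) used in back-titration = 0.0375 × 0.145 = 5.44 × 10^-3 mol
n(NaOH) left over = 5.44 × 10^-3 mol (1:1 ratio)
n(NaOH) consumed by analyte = 0.0103 − 5.44 × 10^-3 = 4.88 × 10^-3 mol
From the 1:2 ratio, n(C9H8O4) = 1/2 × 4.88 × 10^-3 = 2.44 × 10^-3 mol
mass of C9H8O4 = 2.44 × 10^-3 × 180.16 = 0.440 g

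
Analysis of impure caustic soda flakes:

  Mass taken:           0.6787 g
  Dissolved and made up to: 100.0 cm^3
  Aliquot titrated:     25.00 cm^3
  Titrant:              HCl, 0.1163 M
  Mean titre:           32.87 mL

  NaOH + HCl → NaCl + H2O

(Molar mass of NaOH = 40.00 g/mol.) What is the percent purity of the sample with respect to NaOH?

90.12 %

n(HCl) per titration = 0.03287 × 0.1163 = 3.823 × 10^-3 mol
n(NaOH) in each aliquot = 3.823 × 10^-3 mol (1:1 ratio)
n(NaOH) in the whole flask = 3.823 × 10^-3 × 100.0/25.00 = 0.01529 mol
mass of NaOH = 0.01529 × 40.00 = 0.6116 g
% NaOH = 0.6116 / 0.6787 × 100 = 90.12 %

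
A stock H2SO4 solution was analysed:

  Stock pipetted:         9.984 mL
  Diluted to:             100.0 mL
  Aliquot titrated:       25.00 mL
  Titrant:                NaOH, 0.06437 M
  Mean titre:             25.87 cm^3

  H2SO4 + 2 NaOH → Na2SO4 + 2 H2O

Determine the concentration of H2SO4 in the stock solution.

0.3336 M

n(NaOH) = 0.02587 × 0.06437 = 1.665 × 10^-3 mol
From the 1:2 ratio, n(H2SO4) in the aliquot = 1/2 × 1.665 × 10^-3 = 8.326 × 10^-4 mol
[H2SO4]_dilute = 8.326 × 10^-4 / 0.02500 = 0.03331 mol/L
Dilution factor = 100.0 / 9.984 = 10.02
[H2SO4]_stock = 0.03331 × 10.02 = 0.3336 mol/L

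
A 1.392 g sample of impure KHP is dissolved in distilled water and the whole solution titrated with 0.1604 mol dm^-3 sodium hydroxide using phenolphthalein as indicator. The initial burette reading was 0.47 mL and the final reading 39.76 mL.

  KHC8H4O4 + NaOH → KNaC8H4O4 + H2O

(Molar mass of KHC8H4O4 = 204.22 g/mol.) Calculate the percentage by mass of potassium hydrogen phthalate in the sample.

n(NaOH) = 0.03929 L × 0.1604 mol/L = 6.302 × 10^-3 mol
n(KHC8H4O4) = 6.302 × 10^-3 mol (1:1 ratio)
mass of KHC8H4O4 = 6.302 × 10^-3 × 204.22 g/mol = 1.287 g
% KHC8H4O4 = 1.287 / 1.392 × 100 = 92.46 %

92.46 %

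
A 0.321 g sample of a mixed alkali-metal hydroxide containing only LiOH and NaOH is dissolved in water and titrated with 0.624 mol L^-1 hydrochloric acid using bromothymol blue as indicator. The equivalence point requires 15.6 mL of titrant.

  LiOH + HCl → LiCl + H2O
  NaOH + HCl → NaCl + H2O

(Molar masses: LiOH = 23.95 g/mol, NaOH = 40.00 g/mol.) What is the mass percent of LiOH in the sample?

n(HCl) = 0.0156 × 0.624 = 9.73 × 10^-3 mol
Let x = n(LiOH), y = n(NaOH).
Titrant: 1x + 1y = 9.73 × 10^-3;  mass: 23.95x + 40.00y = 0.321
Solving, x = 4.26 × 10^-3 mol, y = 5.47 × 10^-3 mol
mass of LiOH = 4.26 × 10^-3 × 23.95 = 0.102 g
% LiOH = 0.102 / 0.321 × 100 = 31.8 %

31.8 %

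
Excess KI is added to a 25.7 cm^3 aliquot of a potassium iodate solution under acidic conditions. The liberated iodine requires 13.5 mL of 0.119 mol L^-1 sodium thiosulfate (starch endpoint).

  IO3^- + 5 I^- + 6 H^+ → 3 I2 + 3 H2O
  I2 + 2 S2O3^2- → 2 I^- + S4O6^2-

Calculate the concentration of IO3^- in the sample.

n(S2O3^2-) = 0.0135 × 0.119 = 1.61 × 10^-3 mol
n(I2) = n(S2O3^2-)/2 = 8.03 × 10^-4 mol
From the 1:3 ratio, n(IO3^-) in the aliquot = 1/3 × 8.03 × 10^-4 = 2.68 × 10^-4 mol
[IO3^-] = 2.68 × 10^-4 / 0.0257 = 0.0104 mol/L

0.0104 mol/L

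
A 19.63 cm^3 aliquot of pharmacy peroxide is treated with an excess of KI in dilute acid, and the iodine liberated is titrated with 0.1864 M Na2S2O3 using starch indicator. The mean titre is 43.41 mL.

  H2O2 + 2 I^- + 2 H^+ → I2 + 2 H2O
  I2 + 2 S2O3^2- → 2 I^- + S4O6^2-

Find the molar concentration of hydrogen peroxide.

0.2061 M

n(S2O3^2-) = 0.04341 × 0.1864 = 8.092 × 10^-3 mol
n(I2) = n(S2O3^2-)/2 = 4.046 × 10^-3 mol
n(H2O2) in the aliquot = 4.046 × 10^-3 mol (1:1 ratio)
[H2O2] = 4.046 × 10^-3 / 0.01963 = 0.2061 mol/L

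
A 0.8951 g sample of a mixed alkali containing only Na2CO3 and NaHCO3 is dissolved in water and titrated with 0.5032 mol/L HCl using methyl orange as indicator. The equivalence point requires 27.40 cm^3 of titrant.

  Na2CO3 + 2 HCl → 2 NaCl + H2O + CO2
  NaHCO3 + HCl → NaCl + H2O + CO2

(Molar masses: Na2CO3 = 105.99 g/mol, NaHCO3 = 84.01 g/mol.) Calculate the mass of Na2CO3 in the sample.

n(HCl) = 0.02740 × 0.5032 = 0.01379 mol
Let x = n(Na2CO3), y = n(NaHCO3).
Titrant: 2x + 1y = 0.01379;  mass: 105.99x + 84.01y = 0.8951
Solving, x = 4.243 × 10^-3 mol, y = 5.301 × 10^-3 mol
mass of Na2CO3 = 4.243 × 10^-3 × 105.99 = 0.4497 g

0.4497 g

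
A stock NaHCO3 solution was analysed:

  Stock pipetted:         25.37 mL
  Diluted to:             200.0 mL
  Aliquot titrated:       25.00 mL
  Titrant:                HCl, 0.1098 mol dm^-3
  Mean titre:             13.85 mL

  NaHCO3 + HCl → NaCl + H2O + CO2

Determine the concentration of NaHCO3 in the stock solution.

n(HCl) = 0.01385 × 0.1098 = 1.521 × 10^-3 mol
n(NaHCO3) in the aliquot = 1.521 × 10^-3 mol (1:1 ratio)
[NaHCO3]_dilute = 1.521 × 10^-3 / 0.02500 = 0.06083 mol/L
Dilution factor = 200.0 / 25.37 = 7.883
[NaHCO3]_stock = 0.06083 × 7.883 = 0.4795 mol/L

0.4795 mol/L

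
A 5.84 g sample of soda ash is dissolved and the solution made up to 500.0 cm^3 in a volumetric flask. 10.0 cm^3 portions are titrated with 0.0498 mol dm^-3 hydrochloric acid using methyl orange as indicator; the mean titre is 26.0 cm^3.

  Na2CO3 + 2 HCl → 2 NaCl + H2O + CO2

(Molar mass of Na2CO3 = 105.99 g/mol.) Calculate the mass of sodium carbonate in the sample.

n(HCl) per titration = 0.0260 × 0.0498 = 1.29 × 10^-3 mol
From the 1:2 ratio, n(Na2CO3) in each aliquot = 1/2 × 1.29 × 10^-3 = 6.47 × 10^-4 mol
n(Na2CO3) in the whole flask = 6.47 × 10^-4 × 500.0/10.0 = 0.0324 mol
mass of Na2CO3 = 0.0324 × 105.99 = 3.43 g

3.43 g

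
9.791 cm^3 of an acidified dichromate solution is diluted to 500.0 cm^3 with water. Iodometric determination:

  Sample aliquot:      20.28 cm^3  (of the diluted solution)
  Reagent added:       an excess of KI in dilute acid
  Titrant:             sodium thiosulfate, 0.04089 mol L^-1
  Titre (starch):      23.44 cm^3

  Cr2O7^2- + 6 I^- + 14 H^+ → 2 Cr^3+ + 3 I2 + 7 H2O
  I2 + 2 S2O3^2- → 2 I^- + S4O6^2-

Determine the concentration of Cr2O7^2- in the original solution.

n(S2O3^2-) = 0.02344 × 0.04089 = 9.585 × 10^-4 mol
n(I2) = n(S2O3^2-)/2 = 4.792 × 10^-4 mol
From the 1:3 ratio, n(Cr2O7^2-) in the aliquot = 1/3 × 4.792 × 10^-4 = 1.597 × 10^-4 mol
[Cr2O7^2-]_dilute = 1.597 × 10^-4 / 0.02028 = 0.007877 mol/L
[Cr2O7^2-]_original = 0.007877 × 500.0/9.791 = 0.4023 mol/L

0.4023 mol/L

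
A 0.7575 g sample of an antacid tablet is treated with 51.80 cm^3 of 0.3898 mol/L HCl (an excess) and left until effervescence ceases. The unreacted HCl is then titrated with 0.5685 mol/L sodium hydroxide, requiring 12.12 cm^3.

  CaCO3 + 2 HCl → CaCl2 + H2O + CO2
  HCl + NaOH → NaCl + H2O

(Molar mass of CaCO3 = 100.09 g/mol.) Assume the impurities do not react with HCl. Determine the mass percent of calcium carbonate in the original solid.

n(HCl) added = 0.05180 × 0.3898 = 0.02019 mol
n(NaOH) used in back-titration = 0.01212 × 0.5685 = 6.890 × 10^-3 mol
n(HCl) left over = 6.890 × 10^-3 mol (1:1 ratio)
n(HCl) consumed by analyte = 0.02019 − 6.890 × 10^-3 = 0.01330 mol
From the 1:2 ratio, n(CaCO3) = 1/2 × 0.01330 = 6.651 × 10^-3 mol
mass of CaCO3 = 6.651 × 10^-3 × 100.09 = 0.6657 g
% CaCO3 = 0.6657 / 0.7575 × 100 = 87.88 %

87.88 %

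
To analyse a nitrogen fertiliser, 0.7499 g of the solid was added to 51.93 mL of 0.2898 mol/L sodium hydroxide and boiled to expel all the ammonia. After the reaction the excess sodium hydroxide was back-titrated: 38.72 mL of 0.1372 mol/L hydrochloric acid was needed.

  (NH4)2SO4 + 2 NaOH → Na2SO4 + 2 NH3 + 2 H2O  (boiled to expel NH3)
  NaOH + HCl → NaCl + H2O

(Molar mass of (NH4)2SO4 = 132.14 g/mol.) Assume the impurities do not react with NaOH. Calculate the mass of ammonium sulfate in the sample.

n(NaOH) added = 0.05193 × 0.2898 = 0.01505 mol
n(HCl) used in back-titration = 0.03872 × 0.1372 = 5.312 × 10^-3 mol
n(NaOH) left over = 5.312 × 10^-3 mol (1:1 ratio)
n(NaOH) consumed by analyte = 0.01505 − 5.312 × 10^-3 = 9.737 × 10^-3 mol
From the 1:2 ratio, n((NH4)2SO4) = 1/2 × 9.737 × 10^-3 = 4.868 × 10^-3 mol
mass of (NH4)2SO4 = 4.868 × 10^-3 × 132.14 = 0.6433 g

0.6433 g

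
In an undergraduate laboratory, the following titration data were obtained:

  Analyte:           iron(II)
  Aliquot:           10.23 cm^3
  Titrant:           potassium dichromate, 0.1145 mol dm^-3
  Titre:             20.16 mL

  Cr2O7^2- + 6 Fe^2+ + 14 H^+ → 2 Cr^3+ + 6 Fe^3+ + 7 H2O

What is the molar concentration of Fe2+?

1.354 mol/L

n(K2Cr2O7) = 0.02016 L × 0.1145 mol/L = 2.308 × 10^-3 mol
From the 6:1 mole ratio, n(Fe2+) = 6/1 × 2.308 × 10^-3 = 0.01385 mol
[Fe2+] = 0.01385 mol / 0.01023 L = 1.354 mol/L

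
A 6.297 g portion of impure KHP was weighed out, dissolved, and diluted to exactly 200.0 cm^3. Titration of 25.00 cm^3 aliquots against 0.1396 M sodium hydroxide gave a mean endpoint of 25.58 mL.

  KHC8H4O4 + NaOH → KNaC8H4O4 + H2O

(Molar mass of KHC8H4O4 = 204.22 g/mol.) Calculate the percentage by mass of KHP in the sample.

n(NaOH) per titration = 0.02558 × 0.1396 = 3.571 × 10^-3 mol
n(KHC8H4O4) in each aliquot = 3.571 × 10^-3 mol (1:1 ratio)
n(KHC8H4O4) in the whole flask = 3.571 × 10^-3 × 200.0/25.00 = 0.02857 mol
mass of KHC8H4O4 = 0.02857 × 204.22 = 5.834 g
% KHC8H4O4 = 5.834 / 6.297 × 100 = 92.65 %

92.65 %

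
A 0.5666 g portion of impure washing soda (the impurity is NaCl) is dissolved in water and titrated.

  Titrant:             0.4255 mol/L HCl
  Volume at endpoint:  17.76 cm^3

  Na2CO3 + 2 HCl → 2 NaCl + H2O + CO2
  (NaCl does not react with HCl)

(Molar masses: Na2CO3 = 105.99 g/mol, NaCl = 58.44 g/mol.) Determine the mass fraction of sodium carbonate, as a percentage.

n(HCl) = 0.01776 × 0.4255 = 7.557 × 10^-3 mol
Let x = n(Na2CO3), y = n(NaCl).
Titrant: 2x = 7.557 × 10^-3;  mass: 105.99x + 58.44y = 0.5666
Solving, x = 3.778 × 10^-3 mol, y = 2.843 × 10^-3 mol
mass of Na2CO3 = 3.778 × 10^-3 × 105.99 = 0.4005 g
% Na2CO3 = 0.4005 / 0.5666 × 100 = 70.68 %

70.68 %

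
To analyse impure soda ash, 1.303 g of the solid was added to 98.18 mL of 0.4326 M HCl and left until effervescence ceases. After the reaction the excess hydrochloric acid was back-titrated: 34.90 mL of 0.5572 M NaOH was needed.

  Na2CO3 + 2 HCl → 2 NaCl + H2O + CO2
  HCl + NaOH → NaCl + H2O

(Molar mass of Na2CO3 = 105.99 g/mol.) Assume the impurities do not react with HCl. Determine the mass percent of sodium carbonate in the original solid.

n(HCl) added = 0.09818 × 0.4326 = 0.04247 mol
n(NaOH) used in back-titration = 0.03490 × 0.5572 = 0.01945 mol
n(HCl) left over = 0.01945 mol (1:1 ratio)
n(HCl) consumed by analyte = 0.04247 − 0.01945 = 0.02303 mol
From the 1:2 ratio, n(Na2CO3) = 1/2 × 0.02303 = 0.01151 mol
mass of Na2CO3 = 0.01151 × 105.99 = 1.220 g
% Na2CO3 = 1.220 / 1.303 × 100 = 93.65 %

93.65 %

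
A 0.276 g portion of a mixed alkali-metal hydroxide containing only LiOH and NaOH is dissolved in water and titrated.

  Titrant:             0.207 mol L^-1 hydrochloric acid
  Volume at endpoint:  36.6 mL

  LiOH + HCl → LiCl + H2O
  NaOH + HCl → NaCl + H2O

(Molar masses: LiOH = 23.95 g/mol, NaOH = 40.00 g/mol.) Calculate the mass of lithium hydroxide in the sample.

n(HCl) = 0.0366 × 0.207 = 7.58 × 10^-3 mol
Let x = n(LiOH), y = n(NaOH).
Titrant: 1x + 1y = 7.58 × 10^-3;  mass: 23.95x + 40.00y = 0.276
Solving, x = 1.69 × 10^-3 mol, y = 5.89 × 10^-3 mol
mass of LiOH = 1.69 × 10^-3 × 23.95 = 0.0404 g

0.0404 g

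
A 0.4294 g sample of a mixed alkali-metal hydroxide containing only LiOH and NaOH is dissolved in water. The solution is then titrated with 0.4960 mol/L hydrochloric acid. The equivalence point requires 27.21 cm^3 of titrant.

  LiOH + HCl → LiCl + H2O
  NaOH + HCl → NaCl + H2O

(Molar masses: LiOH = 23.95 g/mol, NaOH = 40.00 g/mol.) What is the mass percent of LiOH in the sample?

n(HCl) = 0.02721 × 0.4960 = 0.01350 mol
Let x = n(LiOH), y = n(NaOH).
Titrant: 1x + 1y = 0.01350;  mass: 23.95x + 40.00y = 0.4294
Solving, x = 6.881 × 10^-3 mol, y = 6.615 × 10^-3 mol
mass of LiOH = 6.881 × 10^-3 × 23.95 = 0.1648 g
% LiOH = 0.1648 / 0.4294 × 100 = 38.38 %

38.38 %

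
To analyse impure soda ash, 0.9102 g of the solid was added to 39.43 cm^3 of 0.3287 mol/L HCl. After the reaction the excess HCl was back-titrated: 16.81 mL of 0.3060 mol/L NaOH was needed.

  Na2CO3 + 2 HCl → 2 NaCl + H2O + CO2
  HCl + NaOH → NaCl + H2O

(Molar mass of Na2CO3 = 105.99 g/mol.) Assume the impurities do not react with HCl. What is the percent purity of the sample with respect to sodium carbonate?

45.51 %

n(HCl) added = 0.03943 × 0.3287 = 0.01296 mol
n(NaOH) used in back-titration = 0.01681 × 0.3060 = 5.144 × 10^-3 mol
n(HCl) left over = 5.144 × 10^-3 mol (1:1 ratio)
n(HCl) consumed by analyte = 0.01296 − 5.144 × 10^-3 = 7.817 × 10^-3 mol
From the 1:2 ratio, n(Na2CO3) = 1/2 × 7.817 × 10^-3 = 3.908 × 10^-3 mol
mass of Na2CO3 = 3.908 × 10^-3 × 105.99 = 0.4143 g
% Na2CO3 = 0.4143 / 0.9102 × 100 = 45.51 %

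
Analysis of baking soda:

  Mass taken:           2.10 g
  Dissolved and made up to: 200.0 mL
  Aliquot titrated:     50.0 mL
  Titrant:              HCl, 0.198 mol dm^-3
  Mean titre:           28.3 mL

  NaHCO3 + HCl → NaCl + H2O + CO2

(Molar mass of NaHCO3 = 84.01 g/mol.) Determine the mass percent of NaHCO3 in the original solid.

n(HCl) per titration = 0.0283 × 0.198 = 5.60 × 10^-3 mol
n(NaHCO3) in each aliquot = 5.60 × 10^-3 mol (1:1 ratio)
n(NaHCO3) in the whole flask = 5.60 × 10^-3 × 200.0/50.0 = 0.0224 mol
mass of NaHCO3 = 0.0224 × 84.01 = 1.88 g
% NaHCO3 = 1.88 / 2.10 × 100 = 89.7 %

89.7 %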